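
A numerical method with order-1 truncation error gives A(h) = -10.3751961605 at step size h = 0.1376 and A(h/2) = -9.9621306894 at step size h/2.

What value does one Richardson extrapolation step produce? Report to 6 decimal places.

-9.549065

Error is O(h^1); halving h shrinks it by 2^1 = 2.
Numerator 2·A(h/2) − A(h) = 2·(-9.9621306894) − (-10.3751961605) = -9.5490652183
Denominator 2 − 1 = 1.
(2·(-9.9621306894) − (-10.3751961605))/(2 − 1) = -9.5490652183
Correction |R − A(h/2)| = 4.131e-01; gap |A(h/2) − A(h)| = 4.131e-01.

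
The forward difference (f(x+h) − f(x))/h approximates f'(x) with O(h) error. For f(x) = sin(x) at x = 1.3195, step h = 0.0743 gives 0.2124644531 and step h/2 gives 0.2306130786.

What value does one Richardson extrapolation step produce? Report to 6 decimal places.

0.248762

The method has order 1: 2^1 = 2.
2 × 0.2306130786 = 0.4612261572; subtract 0.2124644531 → 0.2487617041
Denominator 2 − 1 = 1.
(2 × 0.2306130786 − 0.2124644531)/(2 − 1) = 0.2487617041
Shift from A(h/2): +0.0181486255.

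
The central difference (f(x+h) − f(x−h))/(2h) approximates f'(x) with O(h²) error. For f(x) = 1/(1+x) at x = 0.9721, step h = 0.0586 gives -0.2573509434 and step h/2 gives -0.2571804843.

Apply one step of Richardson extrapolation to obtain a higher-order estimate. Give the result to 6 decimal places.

-0.257124

r = 2, so 2^r = 4.
4×(-0.2571804843) = -1.0287219372; subtract (-0.2573509434) → -0.7713709938
Denominator 4 − 1 = 3.
(-0.7713709938) ÷ 3 = -0.2571236646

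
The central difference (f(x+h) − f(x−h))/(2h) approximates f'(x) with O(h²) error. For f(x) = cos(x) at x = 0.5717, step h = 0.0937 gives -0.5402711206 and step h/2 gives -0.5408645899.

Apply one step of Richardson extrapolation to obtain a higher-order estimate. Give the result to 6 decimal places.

-0.541062

Error is O(h^2); halving h shrinks it by 2^2 = 4.
4·(-0.5408645899) = -2.1634583596; (-2.1634583596) − (-0.5402711206) = -1.6231872390
Divide by 2^2 − 1 = 3.
Result: -0.5410624130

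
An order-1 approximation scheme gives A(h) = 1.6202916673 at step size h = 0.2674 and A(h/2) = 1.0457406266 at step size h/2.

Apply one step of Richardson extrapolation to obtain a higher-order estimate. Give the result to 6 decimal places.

0.471190

r = 1, so 2^r = 2.
2^1×A(h/2) = 2.0914812532; minus A(h) gives 0.4711895859.
Denominator 2 − 1 = 1.
(2×1.0457406266 − 1.6202916673)/(2 − 1) = 0.4711895859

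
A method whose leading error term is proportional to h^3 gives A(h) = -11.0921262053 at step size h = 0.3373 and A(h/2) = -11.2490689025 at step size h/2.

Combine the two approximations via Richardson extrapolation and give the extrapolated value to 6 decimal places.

-11.271489

Leading term ∝ h^3; use weight 8 = 2^3.
8×(-11.2490689025) − (-11.0921262053) = -78.9004250147
Denominator 8 − 1 = 7.
(-78.9004250147) ÷ 7 = -11.2714892878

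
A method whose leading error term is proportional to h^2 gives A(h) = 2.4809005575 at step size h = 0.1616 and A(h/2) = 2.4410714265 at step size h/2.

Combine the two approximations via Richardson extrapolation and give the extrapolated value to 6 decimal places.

2.427795

The method has order 2: 2^2 = 4.
Difference of the inputs: 2.4410714265 − 2.4809005575 = -0.0398291310
Divide by 2^2 − 1 = 3: (-0.0398291310)/3 = -0.0132763770
R = 2.4410714265 − 0.0132763770 = 2.4277950495
Correction |R − A(h/2)| = 1.328e-02; gap |A(h/2) − A(h)| = 3.983e-02.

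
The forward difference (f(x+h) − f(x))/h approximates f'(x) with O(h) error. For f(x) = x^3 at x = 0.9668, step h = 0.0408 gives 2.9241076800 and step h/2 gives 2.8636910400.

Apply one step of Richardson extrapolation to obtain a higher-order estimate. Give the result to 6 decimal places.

Error is O(h^1); halving h shrinks it by 2^1 = 2.
2 × 2.8636910400 = 5.7273820800; 5.7273820800 − 2.9241076800 = 2.8032744000
Extrapolated: 2.8032744000 / 1 = 2.8032744000

2.803274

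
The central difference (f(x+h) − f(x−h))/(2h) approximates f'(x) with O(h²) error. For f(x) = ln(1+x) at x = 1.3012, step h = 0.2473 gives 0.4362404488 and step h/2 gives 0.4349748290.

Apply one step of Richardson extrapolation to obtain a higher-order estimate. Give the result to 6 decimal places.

r = 2, so 2^r = 4.
4 × 0.4349748290 = 1.7398993160; subtract 0.4362404488 → 1.3036588672
Divide by 2^2 − 1 = 3.
So the Richardson estimate is 0.4345529557.
Gap between inputs: 1.266e-03; correction applied: −0.0004218733.

0.434553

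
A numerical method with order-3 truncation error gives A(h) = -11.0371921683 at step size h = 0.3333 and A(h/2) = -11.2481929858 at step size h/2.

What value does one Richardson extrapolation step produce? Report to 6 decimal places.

-11.278336

Leading term ∝ h^3; use weight 8 = 2^3.
Top: 8(-11.2481929858) − (-11.0371921683) = -78.9483517181
Extrapolated: (-78.9483517181) / 7 = -11.2783359597
Gap between inputs: 2.110e-01; correction applied: −0.0301429739.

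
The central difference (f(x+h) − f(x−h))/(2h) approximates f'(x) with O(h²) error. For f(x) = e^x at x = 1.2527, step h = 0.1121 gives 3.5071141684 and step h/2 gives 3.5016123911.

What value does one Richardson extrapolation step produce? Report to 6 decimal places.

Method order is 2; weight 2^2 = 4.
2^2×A(h/2) = 14.0064495644; minus A(h) gives 10.4993353960.
R = 10.4993353960/3 = 3.4997784653
Shift from A(h/2): −0.0018339258.

3.499778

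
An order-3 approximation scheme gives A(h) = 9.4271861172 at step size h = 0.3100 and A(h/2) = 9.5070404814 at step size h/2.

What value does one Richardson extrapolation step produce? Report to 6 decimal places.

The method has order 3: 2^3 = 8.
Weighted: 76.0563238512 − 9.4271861172 = 66.6291377340
Divide by 2^3 − 1 = 7.
66.6291377340 ÷ 7 = 9.5184482477

9.518448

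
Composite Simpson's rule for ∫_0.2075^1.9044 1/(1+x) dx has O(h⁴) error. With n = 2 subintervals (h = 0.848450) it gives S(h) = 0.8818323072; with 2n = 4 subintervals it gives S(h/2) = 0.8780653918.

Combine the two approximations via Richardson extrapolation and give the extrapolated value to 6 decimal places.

0.877814

Error is O(h^4); halving h shrinks it by 2^4 = 16.
2^4×A(h/2) = 14.0490462688; minus A(h) gives 13.1672139616.
(16×0.8780653918 − 0.8818323072)/(16 − 1) = 0.8778142641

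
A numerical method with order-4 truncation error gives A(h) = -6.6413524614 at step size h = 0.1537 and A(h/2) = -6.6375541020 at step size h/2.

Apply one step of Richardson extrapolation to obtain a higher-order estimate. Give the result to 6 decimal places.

Method order is 4; weight 2^4 = 16.
Numerator 16·A(h/2) − A(h) = 16·(-6.6375541020) − (-6.6413524614) = -99.5595131706
R = (-99.5595131706)/15 = -6.6373008780
Correction |R − A(h/2)| = 2.532e-04; gap |A(h/2) − A(h)| = 3.798e-03.

-6.637301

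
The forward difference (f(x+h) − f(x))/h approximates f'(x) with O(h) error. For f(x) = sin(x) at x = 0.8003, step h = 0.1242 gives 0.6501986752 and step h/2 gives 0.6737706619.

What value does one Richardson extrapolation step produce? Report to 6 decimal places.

0.697343

Leading term ∝ h^1; use weight 2 = 2^1.
A(h/2) − A(h) = 0.6737706619 − 0.6501986752 = 0.0235719867
Divide by 2^1 − 1 = 1: 0.0235719867/1 = 0.0235719867
R = A(h/2) + (A(h/2) − A(h))/1 = 0.6737706619 + 0.0235719867 = 0.6973426486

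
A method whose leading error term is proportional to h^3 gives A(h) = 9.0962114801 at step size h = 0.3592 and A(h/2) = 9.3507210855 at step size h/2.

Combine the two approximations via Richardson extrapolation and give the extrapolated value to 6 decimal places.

9.387080

With r = 3 the leading error scales as h^3, so the weight is 2^3 = 8.
A(h/2) − A(h) = 9.3507210855 − 9.0962114801 = 0.2545096054
Divide by 2^3 − 1 = 7: 0.2545096054/7 = 0.0363585151
R = 9.3507210855 + 0.0363585151 = 9.3870796006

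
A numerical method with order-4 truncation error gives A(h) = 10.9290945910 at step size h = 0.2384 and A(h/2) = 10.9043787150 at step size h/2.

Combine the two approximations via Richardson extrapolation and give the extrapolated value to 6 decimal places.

Method order is 4; weight 2^4 = 16.
16·10.9043787150 − 10.9290945910 = 163.5409648490
Divide by 2^4 − 1 = 15.
Result: 10.9027309899

10.902731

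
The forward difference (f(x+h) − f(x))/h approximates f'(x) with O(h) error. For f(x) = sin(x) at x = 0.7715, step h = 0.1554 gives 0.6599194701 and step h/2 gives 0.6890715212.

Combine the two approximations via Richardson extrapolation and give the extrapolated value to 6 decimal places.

r = 1, so 2^r = 2.
Weighted: 1.3781430424 − 0.6599194701 = 0.7182235723
Denominator 2 − 1 = 1.
R = 0.7182235723/1 = 0.7182235723

0.718224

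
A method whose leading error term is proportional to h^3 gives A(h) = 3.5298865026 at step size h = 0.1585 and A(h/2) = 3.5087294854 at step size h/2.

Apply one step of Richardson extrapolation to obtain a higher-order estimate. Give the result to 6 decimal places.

Order 3 gives 2^r = 8 and 2^r − 1 = 7.
8·3.5087294854 − 3.5298865026 = 24.5399493806
24.5399493806 ÷ 7 = 3.5057070544
Shift from A(h/2): −0.0030224310.

3.505707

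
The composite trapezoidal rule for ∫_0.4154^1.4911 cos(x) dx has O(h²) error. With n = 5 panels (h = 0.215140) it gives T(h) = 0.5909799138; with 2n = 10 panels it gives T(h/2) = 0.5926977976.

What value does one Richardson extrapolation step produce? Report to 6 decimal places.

0.593270

Order 2 gives 2^r = 4 and 2^r − 1 = 3.
2^2 × A(h/2) = 2.3707911904; minus A(h) gives 1.7798112766.
(4 × 0.5926977976 − 0.5909799138)/(4 − 1) = 0.5932704255
Shift from A(h/2): +0.0005726279.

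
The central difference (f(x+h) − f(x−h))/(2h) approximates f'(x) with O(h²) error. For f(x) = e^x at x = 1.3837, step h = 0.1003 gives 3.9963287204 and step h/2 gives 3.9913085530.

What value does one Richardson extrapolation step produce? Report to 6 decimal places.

3.989635

Error is O(h^2); halving h shrinks it by 2^2 = 4.
Top: 4(3.9913085530) − (3.9963287204) = 11.9689054916
(4 × 3.9913085530 − 3.9963287204)/(4 − 1) = 3.9896351639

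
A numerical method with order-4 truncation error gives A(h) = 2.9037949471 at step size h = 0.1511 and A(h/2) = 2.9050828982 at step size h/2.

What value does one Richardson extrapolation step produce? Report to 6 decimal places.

Order 4 gives 2^r = 16 and 2^r − 1 = 15.
Numerator 16·A(h/2) − A(h) = 16·2.9050828982 − 2.9037949471 = 43.5775314241
Denominator 16 − 1 = 15.
43.5775314241 ÷ 15 = 2.9051687616

2.905169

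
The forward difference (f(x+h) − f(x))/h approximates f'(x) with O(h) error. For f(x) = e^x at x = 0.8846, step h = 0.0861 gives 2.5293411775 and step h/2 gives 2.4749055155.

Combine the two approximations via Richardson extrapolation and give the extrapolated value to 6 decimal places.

r = 1, so 2^r = 2.
2×2.4749055155 = 4.9498110310; 4.9498110310 − 2.5293411775 = 2.4204698535
Denominator 2 − 1 = 1.
R = 2.4204698535/1 = 2.4204698535
Gap between inputs: 5.444e-02; correction applied: −0.0544356620.

2.420470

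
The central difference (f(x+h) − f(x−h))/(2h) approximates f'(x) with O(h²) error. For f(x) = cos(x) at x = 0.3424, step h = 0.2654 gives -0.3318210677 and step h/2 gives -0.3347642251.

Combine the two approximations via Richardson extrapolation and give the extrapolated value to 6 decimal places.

With r = 2 the leading error scales as h^2, so the weight is 2^2 = 4.
4 × (-0.3347642251) = -1.3390569004; subtract (-0.3318210677) → -1.0072358327
Divide by 2^2 − 1 = 3.
(-1.0072358327) ÷ 3 = -0.3357452776

-0.335745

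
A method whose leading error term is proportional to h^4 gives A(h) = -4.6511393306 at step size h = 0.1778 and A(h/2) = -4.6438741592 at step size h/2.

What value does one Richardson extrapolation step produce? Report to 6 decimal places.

Error is O(h^4); halving h shrinks it by 2^4 = 16.
16 × (-4.6438741592) = -74.3019865472; (-74.3019865472) − (-4.6511393306) = -69.6508472166
Denominator 16 − 1 = 15.
R = (-69.6508472166)/15 = -4.6433898144
Shift from A(h/2): +0.0004843448.

-4.643390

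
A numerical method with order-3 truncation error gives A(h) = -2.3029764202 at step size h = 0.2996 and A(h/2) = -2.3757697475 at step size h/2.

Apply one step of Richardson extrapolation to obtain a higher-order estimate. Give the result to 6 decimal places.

-2.386169

r = 3, so 2^r = 8.
2^3 × A(h/2) = -19.0061579800; minus A(h) gives -16.7031815598.
Denominator 8 − 1 = 7.
R = (-16.7031815598)/7 = -2.3861687943
Gap between inputs: 7.279e-02; correction applied: −0.0103990468.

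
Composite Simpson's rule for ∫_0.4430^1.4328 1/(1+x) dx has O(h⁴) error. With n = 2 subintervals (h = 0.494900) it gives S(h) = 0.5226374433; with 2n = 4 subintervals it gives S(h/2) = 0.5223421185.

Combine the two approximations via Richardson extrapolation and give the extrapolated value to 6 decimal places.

Error is O(h^4); halving h shrinks it by 2^4 = 16.
Weighted: 8.3574738960 − 0.5226374433 = 7.8348364527
Extrapolated: 7.8348364527 / 15 = 0.5223224302

0.522322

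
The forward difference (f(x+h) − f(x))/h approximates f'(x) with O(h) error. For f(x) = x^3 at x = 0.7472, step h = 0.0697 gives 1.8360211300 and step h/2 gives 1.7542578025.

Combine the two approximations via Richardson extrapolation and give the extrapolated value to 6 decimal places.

Error is O(h^1); halving h shrinks it by 2^1 = 2.
Difference of the inputs: 1.7542578025 − 1.8360211300 = -0.0817633275
Correction (A(h/2) − A(h))/(2 − 1) = (-0.0817633275)/1 = -0.0817633275
R = A(h/2) + (A(h/2) − A(h))/1 = 1.7542578025 − 0.0817633275 = 1.6724944750
Correction |R − A(h/2)| = 8.176e-02; gap |A(h/2) − A(h)| = 8.176e-02.

1.672494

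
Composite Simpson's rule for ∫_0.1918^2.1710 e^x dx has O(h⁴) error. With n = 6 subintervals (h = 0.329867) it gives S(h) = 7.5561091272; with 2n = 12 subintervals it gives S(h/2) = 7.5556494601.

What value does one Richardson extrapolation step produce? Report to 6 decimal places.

7.555619

Leading term ∝ h^4; use weight 16 = 2^4.
Top: 16(7.5556494601) − (7.5561091272) = 113.3342822344
113.3342822344 ÷ 15 = 7.5556188156
Gap between inputs: 4.597e-04; correction applied: −0.0000306445.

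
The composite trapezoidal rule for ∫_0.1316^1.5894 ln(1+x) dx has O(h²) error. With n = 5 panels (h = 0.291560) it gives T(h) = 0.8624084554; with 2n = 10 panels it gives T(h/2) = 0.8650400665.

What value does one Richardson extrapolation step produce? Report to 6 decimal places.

Error is O(h^2); halving h shrinks it by 2^2 = 4.
Numerator 4·A(h/2) − A(h) = 4·0.8650400665 − 0.8624084554 = 2.5977518106
Denominator 4 − 1 = 3.
Extrapolated: 2.5977518106 / 3 = 0.8659172702
Shift from A(h/2): +0.0008772037.

0.865917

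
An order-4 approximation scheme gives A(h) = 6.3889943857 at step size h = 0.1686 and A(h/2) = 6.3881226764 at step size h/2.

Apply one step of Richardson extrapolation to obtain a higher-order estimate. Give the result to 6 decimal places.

Leading term ∝ h^4; use weight 16 = 2^4.
Difference of the inputs: 6.3881226764 − 6.3889943857 = -0.0008717093
Correction (A(h/2) − A(h))/(16 − 1) = (-0.0008717093)/15 = -0.0000581140
R = A(h/2) + (A(h/2) − A(h))/15 = 6.3881226764 − 0.0000581140 = 6.3880645624
Gap between inputs: 8.717e-04; correction applied: −0.0000581140.

6.388065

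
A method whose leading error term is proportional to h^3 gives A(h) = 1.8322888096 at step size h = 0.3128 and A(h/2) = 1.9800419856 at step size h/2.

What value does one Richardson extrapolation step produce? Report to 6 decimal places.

The method has order 3: 2^3 = 8.
8×1.9800419856 = 15.8403358848; 15.8403358848 − 1.8322888096 = 14.0080470752
Denominator 8 − 1 = 7.
14.0080470752 ÷ 7 = 2.0011495822

2.001150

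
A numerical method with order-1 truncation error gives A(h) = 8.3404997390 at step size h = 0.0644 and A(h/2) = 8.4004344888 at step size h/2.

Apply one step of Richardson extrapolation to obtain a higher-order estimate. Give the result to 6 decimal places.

The method has order 1: 2^1 = 2.
Top: 2(8.4004344888) − (8.3404997390) = 8.4603692386
Divide by 2^1 − 1 = 1.
Extrapolated: 8.4603692386 / 1 = 8.4603692386

8.460369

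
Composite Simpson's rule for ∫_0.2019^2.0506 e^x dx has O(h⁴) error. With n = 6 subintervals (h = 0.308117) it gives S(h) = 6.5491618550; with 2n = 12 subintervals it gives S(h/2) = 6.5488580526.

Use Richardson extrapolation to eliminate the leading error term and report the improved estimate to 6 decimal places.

Order 4 gives 2^r = 16 and 2^r − 1 = 15.
16 × 6.5488580526 = 104.7817288416; 104.7817288416 − 6.5491618550 = 98.2325669866
Denominator 16 − 1 = 15.
98.2325669866 ÷ 15 = 6.5488377991

6.548838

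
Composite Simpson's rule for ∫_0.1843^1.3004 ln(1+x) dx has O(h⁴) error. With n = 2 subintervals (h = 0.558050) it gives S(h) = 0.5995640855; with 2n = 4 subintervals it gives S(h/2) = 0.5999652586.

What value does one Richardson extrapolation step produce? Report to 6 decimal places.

r = 4: numerator weight 16, denominator 15.
Top: 16(0.5999652586) − (0.5995640855) = 8.9998800521
Extrapolated: 8.9998800521 / 15 = 0.5999920035

0.599992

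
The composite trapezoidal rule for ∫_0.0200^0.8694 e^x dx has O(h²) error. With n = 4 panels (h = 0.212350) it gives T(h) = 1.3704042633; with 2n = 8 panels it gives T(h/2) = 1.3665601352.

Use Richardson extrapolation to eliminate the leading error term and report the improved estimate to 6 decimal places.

1.365279

Method order is 2; weight 2^2 = 4.
4*1.3665601352 = 5.4662405408; 5.4662405408 − 1.3704042633 = 4.0958362775
Denominator 4 − 1 = 3.
So the Richardson estimate is 1.3652787592.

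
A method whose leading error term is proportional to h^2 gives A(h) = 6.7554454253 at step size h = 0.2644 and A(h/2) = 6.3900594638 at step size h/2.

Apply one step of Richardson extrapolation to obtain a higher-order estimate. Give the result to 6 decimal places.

With r = 2 the leading error scales as h^2, so the weight is 2^2 = 4.
Weighted: 25.5602378552 − 6.7554454253 = 18.8047924299
Extrapolated: 18.8047924299 / 3 = 6.2682641433
Gap between inputs: 3.654e-01; correction applied: −0.1217953205.

6.268264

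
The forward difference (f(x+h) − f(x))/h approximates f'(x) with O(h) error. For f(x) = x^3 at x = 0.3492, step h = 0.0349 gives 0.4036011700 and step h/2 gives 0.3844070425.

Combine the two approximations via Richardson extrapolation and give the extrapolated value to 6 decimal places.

0.365213

Leading term ∝ h^1; use weight 2 = 2^1.
2*0.3844070425 = 0.7688140850; subtract 0.4036011700 → 0.3652129150
Extrapolated: 0.3652129150 / 1 = 0.3652129150
Correction |R − A(h/2)| = 1.919e-02; gap |A(h/2) − A(h)| = 1.919e-02.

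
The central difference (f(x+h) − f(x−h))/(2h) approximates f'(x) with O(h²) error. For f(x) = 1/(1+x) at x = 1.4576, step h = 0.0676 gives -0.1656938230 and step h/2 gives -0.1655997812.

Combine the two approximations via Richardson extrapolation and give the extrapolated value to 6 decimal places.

The method has order 2: 2^2 = 4.
4*(-0.1655997812) = -0.6623991248; (-0.6623991248) − (-0.1656938230) = -0.4967053018
Divide by 2^2 − 1 = 3.
Extrapolated: (-0.4967053018) / 3 = -0.1655684339
Shift from A(h/2): +0.0000313473.

-0.165568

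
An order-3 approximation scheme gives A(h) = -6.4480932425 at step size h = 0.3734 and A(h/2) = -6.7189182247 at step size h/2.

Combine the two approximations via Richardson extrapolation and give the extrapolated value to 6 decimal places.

r = 3: numerator weight 8, denominator 7.
Weighted: (-53.7513457976) − (-6.4480932425) = -47.3032525551
Divide by 2^3 − 1 = 7.
Extrapolated: (-47.3032525551) / 7 = -6.7576075079
Shift from A(h/2): −0.0386892832.

-6.757608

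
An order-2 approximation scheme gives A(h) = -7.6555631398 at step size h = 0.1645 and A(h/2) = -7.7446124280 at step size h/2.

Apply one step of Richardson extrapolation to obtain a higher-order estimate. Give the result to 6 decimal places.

Method order is 2; weight 2^2 = 4.
Weighted: (-30.9784497120) − (-7.6555631398) = -23.3228865722
(-23.3228865722) ÷ 3 = -7.7742955241

-7.774296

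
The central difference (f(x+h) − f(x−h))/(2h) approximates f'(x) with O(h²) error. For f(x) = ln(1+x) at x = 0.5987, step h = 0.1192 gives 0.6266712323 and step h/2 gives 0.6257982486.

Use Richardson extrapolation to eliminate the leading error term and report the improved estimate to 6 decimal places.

0.625507

Order 2 gives 2^r = 4 and 2^r − 1 = 3.
Weighted: 2.5031929944 − 0.6266712323 = 1.8765217621
Denominator 4 − 1 = 3.
(4×0.6257982486 − 0.6266712323)/(4 − 1) = 0.6255072540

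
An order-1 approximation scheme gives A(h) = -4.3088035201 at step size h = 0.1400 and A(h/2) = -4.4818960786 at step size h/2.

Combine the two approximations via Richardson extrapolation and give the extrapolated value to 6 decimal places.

-4.654989

r = 1: numerator weight 2, denominator 1.
2×(-4.4818960786) − (-4.3088035201) = -4.6549886371
Denominator 2 − 1 = 1.
(-4.6549886371) ÷ 1 = -4.6549886371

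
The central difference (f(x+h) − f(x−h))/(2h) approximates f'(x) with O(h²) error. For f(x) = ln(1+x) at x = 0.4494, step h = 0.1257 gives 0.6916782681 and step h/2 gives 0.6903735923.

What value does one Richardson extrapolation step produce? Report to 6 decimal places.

Error is O(h^2); halving h shrinks it by 2^2 = 4.
4×0.6903735923 = 2.7614943692; 2.7614943692 − 0.6916782681 = 2.0698161011
Denominator 4 − 1 = 3.
R = 2.0698161011/3 = 0.6899387004
Gap between inputs: 1.305e-03; correction applied: −0.0004348919.

0.689939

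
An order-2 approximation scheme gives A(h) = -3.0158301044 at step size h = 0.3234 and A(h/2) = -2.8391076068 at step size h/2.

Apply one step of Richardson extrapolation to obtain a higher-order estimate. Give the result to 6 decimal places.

r = 2: numerator weight 4, denominator 3.
Weighted: (-11.3564304272) − (-3.0158301044) = -8.3406003228
R = (-8.3406003228)/3 = -2.7802001076
Correction |R − A(h/2)| = 5.891e-02; gap |A(h/2) − A(h)| = 1.767e-01.

-2.780200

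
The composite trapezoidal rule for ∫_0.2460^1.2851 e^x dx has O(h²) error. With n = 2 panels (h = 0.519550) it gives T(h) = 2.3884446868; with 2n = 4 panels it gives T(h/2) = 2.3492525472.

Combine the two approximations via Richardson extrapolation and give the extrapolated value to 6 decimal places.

2.336189

The method has order 2: 2^2 = 4.
Top: 4(2.3492525472) − (2.3884446868) = 7.0085655020
Denominator 4 − 1 = 3.
So the Richardson estimate is 2.3361885007.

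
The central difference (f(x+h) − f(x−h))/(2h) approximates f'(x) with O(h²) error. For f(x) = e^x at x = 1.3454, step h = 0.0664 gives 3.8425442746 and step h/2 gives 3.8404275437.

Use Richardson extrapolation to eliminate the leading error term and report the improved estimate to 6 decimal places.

Method order is 2; weight 2^2 = 4.
Top: 4(3.8404275437) − (3.8425442746) = 11.5191659002
Denominator 4 − 1 = 3.
Result: 3.8397219667
Gap between inputs: 2.117e-03; correction applied: −0.0007055770.

3.839722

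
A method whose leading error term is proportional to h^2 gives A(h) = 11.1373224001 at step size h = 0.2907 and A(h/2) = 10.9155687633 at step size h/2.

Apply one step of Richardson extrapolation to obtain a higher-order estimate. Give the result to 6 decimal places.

10.841651

The method has order 2: 2^2 = 4.
4*10.9155687633 − 11.1373224001 = 32.5249526531
(4*10.9155687633 − 11.1373224001)/(4 − 1) = 10.8416508844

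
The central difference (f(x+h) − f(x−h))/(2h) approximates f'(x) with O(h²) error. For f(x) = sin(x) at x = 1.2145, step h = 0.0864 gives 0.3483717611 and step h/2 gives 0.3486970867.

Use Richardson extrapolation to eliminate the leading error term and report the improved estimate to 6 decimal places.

0.348806

Method order is 2; weight 2^2 = 4.
4·0.3486970867 − 0.3483717611 = 1.0464165857
R = 1.0464165857/3 = 0.3488055286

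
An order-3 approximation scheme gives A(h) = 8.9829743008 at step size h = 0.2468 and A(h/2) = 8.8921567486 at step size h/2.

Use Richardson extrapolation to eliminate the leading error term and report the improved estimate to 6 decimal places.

8.879183

Method order is 3; weight 2^3 = 8.
8×8.8921567486 = 71.1372539888; 71.1372539888 − 8.9829743008 = 62.1542796880
Divide by 2^3 − 1 = 7.
Extrapolated: 62.1542796880 / 7 = 8.8791828126
Shift from A(h/2): −0.0129739360.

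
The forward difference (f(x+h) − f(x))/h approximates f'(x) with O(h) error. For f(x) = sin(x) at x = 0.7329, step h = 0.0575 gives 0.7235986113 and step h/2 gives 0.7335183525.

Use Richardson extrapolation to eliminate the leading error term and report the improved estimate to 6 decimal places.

Method order is 1; weight 2^1 = 2.
2×0.7335183525 = 1.4670367050; 1.4670367050 − 0.7235986113 = 0.7434380937
Denominator 2 − 1 = 1.
Extrapolated: 0.7434380937 / 1 = 0.7434380937
Gap between inputs: 9.920e-03; correction applied: +0.0099197412.

0.743438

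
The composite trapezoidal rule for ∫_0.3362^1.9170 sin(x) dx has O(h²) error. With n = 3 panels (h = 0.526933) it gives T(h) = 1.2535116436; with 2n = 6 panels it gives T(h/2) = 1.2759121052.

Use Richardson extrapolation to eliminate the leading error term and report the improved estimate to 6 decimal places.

Order 2 gives 2^r = 4 and 2^r − 1 = 3.
4 × 1.2759121052 − 1.2535116436 = 3.8501367772
Divide by 2^2 − 1 = 3.
Result: 1.2833789257
Shift from A(h/2): +0.0074668205.

1.283379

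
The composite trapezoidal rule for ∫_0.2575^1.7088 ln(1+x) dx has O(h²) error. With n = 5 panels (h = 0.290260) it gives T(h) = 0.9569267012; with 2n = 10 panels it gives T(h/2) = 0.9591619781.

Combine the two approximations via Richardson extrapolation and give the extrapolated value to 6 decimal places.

Error is O(h^2); halving h shrinks it by 2^2 = 4.
Difference of the inputs: 0.9591619781 − 0.9569267012 = 0.0022352769
Divide by 2^2 − 1 = 3: 0.0022352769/3 = 0.0007450923
R = 0.9591619781 + 0.0007450923 = 0.9599070704
Shift from A(h/2): +0.0007450923.

0.959907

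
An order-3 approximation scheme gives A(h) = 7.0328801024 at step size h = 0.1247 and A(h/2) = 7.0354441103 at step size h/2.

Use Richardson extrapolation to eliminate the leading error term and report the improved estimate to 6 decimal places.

7.035810

Leading term ∝ h^3; use weight 8 = 2^3.
Weighted: 56.2835528824 − 7.0328801024 = 49.2506727800
Denominator 8 − 1 = 7.
R = 49.2506727800/7 = 7.0358103971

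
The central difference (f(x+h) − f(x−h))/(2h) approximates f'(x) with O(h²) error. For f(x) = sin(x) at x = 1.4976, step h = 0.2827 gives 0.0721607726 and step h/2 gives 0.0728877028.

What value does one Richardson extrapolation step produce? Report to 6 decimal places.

0.073130

Order 2 gives 2^r = 4 and 2^r − 1 = 3.
Weighted: 0.2915508112 − 0.0721607726 = 0.2193900386
(4 × 0.0728877028 − 0.0721607726)/(4 − 1) = 0.0731300129
Correction |R − A(h/2)| = 2.423e-04; gap |A(h/2) − A(h)| = 7.269e-04.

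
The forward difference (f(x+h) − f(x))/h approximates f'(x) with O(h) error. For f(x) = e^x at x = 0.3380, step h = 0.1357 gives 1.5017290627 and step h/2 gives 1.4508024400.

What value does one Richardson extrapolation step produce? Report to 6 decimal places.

r = 1: numerator weight 2, denominator 1.
A(h/2) − A(h) = 1.4508024400 − 1.5017290627 = -0.0509266227
Correction (A(h/2) − A(h))/(2 − 1) = (-0.0509266227)/1 = -0.0509266227
R = 1.4508024400 − 0.0509266227 = 1.3998758173
Gap between inputs: 5.093e-02; correction applied: −0.0509266227.

1.399876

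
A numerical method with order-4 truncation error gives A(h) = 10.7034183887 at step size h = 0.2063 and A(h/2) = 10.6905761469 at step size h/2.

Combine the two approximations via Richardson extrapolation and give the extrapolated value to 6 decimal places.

10.689720

With r = 4 the leading error scales as h^4, so the weight is 2^4 = 16.
2^4 × A(h/2) = 171.0492183504; minus A(h) gives 160.3457999617.
Divide by 2^4 − 1 = 15.
160.3457999617 ÷ 15 = 10.6897199974
Correction |R − A(h/2)| = 8.561e-04; gap |A(h/2) − A(h)| = 1.284e-02.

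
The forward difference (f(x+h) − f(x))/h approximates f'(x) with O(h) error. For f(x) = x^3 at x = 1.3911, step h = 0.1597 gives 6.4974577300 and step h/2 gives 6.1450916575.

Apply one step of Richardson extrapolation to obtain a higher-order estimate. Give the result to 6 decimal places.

Leading term ∝ h^1; use weight 2 = 2^1.
2*6.1450916575 − 6.4974577300 = 5.7927255850
Denominator 2 − 1 = 1.
Extrapolated: 5.7927255850 / 1 = 5.7927255850

5.792726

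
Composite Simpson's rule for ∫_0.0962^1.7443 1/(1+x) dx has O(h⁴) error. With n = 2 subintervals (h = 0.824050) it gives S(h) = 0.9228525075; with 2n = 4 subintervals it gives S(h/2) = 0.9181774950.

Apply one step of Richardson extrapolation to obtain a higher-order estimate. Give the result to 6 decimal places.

0.917866

Error is O(h^4); halving h shrinks it by 2^4 = 16.
Numerator 16*A(h/2) − A(h) = 16*0.9181774950 − 0.9228525075 = 13.7679874125
Denominator 16 − 1 = 15.
R = 13.7679874125/15 = 0.9178658275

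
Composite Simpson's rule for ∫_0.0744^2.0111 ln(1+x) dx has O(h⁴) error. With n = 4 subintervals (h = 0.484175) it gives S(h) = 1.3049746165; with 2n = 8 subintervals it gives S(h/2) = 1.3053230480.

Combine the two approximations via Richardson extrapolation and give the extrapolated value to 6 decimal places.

Leading term ∝ h^4; use weight 16 = 2^4.
16*1.3053230480 − 1.3049746165 = 19.5801941515
(16*1.3053230480 − 1.3049746165)/(16 − 1) = 1.3053462768

1.305346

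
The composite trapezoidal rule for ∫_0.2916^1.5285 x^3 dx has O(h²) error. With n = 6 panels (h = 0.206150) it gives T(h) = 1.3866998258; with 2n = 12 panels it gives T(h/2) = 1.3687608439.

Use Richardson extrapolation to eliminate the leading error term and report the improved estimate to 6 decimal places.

1.362781

Method order is 2; weight 2^2 = 4.
Top: 4(1.3687608439) − (1.3866998258) = 4.0883435498
Divide by 2^2 − 1 = 3.
R = 4.0883435498/3 = 1.3627811833
Correction |R − A(h/2)| = 5.980e-03; gap |A(h/2) − A(h)| = 1.794e-02.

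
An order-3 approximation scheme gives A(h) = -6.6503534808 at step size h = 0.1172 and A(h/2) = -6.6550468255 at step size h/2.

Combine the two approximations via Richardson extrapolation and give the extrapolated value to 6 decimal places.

-6.655717

With r = 3 the leading error scales as h^3, so the weight is 2^3 = 8.
8*(-6.6550468255) − (-6.6503534808) = -46.5900211232
Divide by 2^3 − 1 = 7.
Extrapolated: (-46.5900211232) / 7 = -6.6557173033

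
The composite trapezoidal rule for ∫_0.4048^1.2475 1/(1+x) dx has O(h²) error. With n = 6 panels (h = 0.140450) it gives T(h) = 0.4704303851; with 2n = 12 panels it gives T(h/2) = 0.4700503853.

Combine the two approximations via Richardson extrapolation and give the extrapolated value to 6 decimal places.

0.469924

r = 2, so 2^r = 4.
Difference of the inputs: 0.4700503853 − 0.4704303851 = -0.0003799998
Correction (A(h/2) − A(h))/(4 − 1) = (-0.0003799998)/3 = -0.0001266666
R = A(h/2) + (A(h/2) − A(h))/3 = 0.4700503853 − 0.0001266666 = 0.4699237187
Gap between inputs: 3.800e-04; correction applied: −0.0001266666.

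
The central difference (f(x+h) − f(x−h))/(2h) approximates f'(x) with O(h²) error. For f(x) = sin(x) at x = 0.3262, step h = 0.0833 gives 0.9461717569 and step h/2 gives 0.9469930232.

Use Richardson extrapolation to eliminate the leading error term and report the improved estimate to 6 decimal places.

Leading term ∝ h^2; use weight 4 = 2^2.
4·0.9469930232 = 3.7879720928; 3.7879720928 − 0.9461717569 = 2.8418003359
Denominator 4 − 1 = 3.
2.8418003359 ÷ 3 = 0.9472667786
Gap between inputs: 8.213e-04; correction applied: +0.0002737554.

0.947267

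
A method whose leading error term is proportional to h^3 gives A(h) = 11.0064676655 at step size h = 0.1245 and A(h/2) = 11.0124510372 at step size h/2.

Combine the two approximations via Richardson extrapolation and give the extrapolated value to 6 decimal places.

Order 3 gives 2^r = 8 and 2^r − 1 = 7.
Numerator 8·A(h/2) − A(h) = 8·11.0124510372 − 11.0064676655 = 77.0931406321
Denominator 8 − 1 = 7.
So the Richardson estimate is 11.0133058046.
Correction |R − A(h/2)| = 8.548e-04; gap |A(h/2) − A(h)| = 5.983e-03.

11.013306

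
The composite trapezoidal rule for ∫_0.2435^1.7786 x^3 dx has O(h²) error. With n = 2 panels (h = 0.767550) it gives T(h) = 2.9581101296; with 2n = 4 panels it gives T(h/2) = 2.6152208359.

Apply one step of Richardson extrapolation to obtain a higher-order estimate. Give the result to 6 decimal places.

With r = 2 the leading error scales as h^2, so the weight is 2^2 = 4.
Difference of the inputs: 2.6152208359 − 2.9581101296 = -0.3428892937
Correction (A(h/2) − A(h))/(4 − 1) = (-0.3428892937)/3 = -0.1142964312
R = A(h/2) + (A(h/2) − A(h))/3 = 2.6152208359 − 0.1142964312 = 2.5009244047

2.500924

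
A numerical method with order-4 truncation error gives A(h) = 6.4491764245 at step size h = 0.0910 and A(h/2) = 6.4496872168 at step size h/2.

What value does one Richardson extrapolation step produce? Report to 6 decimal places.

6.449721

r = 4: numerator weight 16, denominator 15.
16 × 6.4496872168 − 6.4491764245 = 96.7458190443
96.7458190443 ÷ 15 = 6.4497212696
Gap between inputs: 5.108e-04; correction applied: +0.0000340528.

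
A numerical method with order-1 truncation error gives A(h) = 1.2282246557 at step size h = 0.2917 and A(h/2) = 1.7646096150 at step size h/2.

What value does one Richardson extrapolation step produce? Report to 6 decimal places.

2.300995

Method order is 1; weight 2^1 = 2.
Difference of the inputs: 1.7646096150 − 1.2282246557 = 0.5363849593
Divide by 2^1 − 1 = 1: 0.5363849593/1 = 0.5363849593
R = A(h/2) + (A(h/2) − A(h))/1 = 1.7646096150 + 0.5363849593 = 2.3009945743
Gap between inputs: 5.364e-01; correction applied: +0.5363849593.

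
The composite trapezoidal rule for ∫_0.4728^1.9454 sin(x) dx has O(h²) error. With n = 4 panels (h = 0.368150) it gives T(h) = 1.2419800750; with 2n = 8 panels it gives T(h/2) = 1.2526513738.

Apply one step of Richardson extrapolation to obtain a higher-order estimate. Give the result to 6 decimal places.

r = 2, so 2^r = 4.
4 × 1.2526513738 = 5.0106054952; subtract 1.2419800750 → 3.7686254202
R = 3.7686254202/3 = 1.2562084734
Shift from A(h/2): +0.0035570996.

1.256208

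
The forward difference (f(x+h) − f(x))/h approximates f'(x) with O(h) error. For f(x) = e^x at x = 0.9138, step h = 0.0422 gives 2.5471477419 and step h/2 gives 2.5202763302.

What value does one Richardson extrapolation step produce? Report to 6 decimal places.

2.493405

r = 1, so 2^r = 2.
Weighted: 5.0405526604 − 2.5471477419 = 2.4934049185
2.4934049185 ÷ 1 = 2.4934049185
Gap between inputs: 2.687e-02; correction applied: −0.0268714117.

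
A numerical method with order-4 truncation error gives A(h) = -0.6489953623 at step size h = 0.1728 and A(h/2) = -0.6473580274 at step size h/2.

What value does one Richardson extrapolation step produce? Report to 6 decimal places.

The method has order 4: 2^4 = 16.
Weighted: (-10.3577284384) − (-0.6489953623) = -9.7087330761
Denominator 16 − 1 = 15.
So the Richardson estimate is -0.6472488717.
Correction |R − A(h/2)| = 1.092e-04; gap |A(h/2) − A(h)| = 1.637e-03.

-0.647249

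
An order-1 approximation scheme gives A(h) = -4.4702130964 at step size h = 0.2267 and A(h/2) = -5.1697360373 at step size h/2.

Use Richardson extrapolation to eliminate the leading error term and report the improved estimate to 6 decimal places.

-5.869259

Leading term ∝ h^1; use weight 2 = 2^1.
2^1·A(h/2) = -10.3394720746; minus A(h) gives -5.8692589782.
R = (-5.8692589782)/1 = -5.8692589782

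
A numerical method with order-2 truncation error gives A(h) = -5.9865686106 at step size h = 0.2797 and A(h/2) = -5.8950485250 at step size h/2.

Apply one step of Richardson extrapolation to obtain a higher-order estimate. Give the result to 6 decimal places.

With r = 2 the leading error scales as h^2, so the weight is 2^2 = 4.
Weighted: (-23.5801941000) − (-5.9865686106) = -17.5936254894
Divide by 2^2 − 1 = 3.
R = (-17.5936254894)/3 = -5.8645418298
Gap between inputs: 9.152e-02; correction applied: +0.0305066952.

-5.864542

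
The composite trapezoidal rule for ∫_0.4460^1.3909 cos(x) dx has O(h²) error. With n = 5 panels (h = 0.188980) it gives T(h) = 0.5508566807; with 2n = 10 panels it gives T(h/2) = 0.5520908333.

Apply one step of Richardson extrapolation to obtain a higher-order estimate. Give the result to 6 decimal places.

0.552502

Error is O(h^2); halving h shrinks it by 2^2 = 4.
4 × 0.5520908333 − 0.5508566807 = 1.6575066525
Divide by 2^2 − 1 = 3.
Extrapolated: 1.6575066525 / 3 = 0.5525022175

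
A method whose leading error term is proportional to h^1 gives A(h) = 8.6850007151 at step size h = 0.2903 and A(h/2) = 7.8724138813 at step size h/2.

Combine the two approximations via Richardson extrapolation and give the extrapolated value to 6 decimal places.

7.059827

The method has order 1: 2^1 = 2.
2·7.8724138813 = 15.7448277626; 15.7448277626 − 8.6850007151 = 7.0598270475
Extrapolated: 7.0598270475 / 1 = 7.0598270475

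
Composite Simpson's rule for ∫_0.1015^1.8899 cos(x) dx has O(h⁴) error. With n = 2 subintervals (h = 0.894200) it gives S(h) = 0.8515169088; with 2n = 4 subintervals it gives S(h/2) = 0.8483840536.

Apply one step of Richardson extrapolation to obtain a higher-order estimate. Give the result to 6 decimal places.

0.848175

Order 4 gives 2^r = 16 and 2^r − 1 = 15.
Weighted: 13.5741448576 − 0.8515169088 = 12.7226279488
Denominator 16 − 1 = 15.
So the Richardson estimate is 0.8481751966.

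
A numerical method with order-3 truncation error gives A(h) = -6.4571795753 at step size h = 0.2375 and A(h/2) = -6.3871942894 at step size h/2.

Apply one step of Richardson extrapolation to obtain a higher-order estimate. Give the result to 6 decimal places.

The method has order 3: 2^3 = 8.
Numerator 8·A(h/2) − A(h) = 8·(-6.3871942894) − (-6.4571795753) = -44.6403747399
Denominator 8 − 1 = 7.
(8·(-6.3871942894) − (-6.4571795753))/(8 − 1) = -6.3771963914

-6.377196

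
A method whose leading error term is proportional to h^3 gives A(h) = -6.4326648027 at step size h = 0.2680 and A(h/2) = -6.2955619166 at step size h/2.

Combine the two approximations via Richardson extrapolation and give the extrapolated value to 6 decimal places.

r = 3: numerator weight 8, denominator 7.
A(h/2) − A(h) = -6.2955619166 − (-6.4326648027) = 0.1371028861
Divide by 2^3 − 1 = 7: 0.1371028861/7 = 0.0195861266
R = -6.2955619166 + 0.0195861266 = -6.2759757900
Shift from A(h/2): +0.0195861266.

-6.275976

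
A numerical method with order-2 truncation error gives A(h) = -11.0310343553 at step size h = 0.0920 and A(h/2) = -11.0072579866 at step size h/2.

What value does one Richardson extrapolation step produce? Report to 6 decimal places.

Error is O(h^2); halving h shrinks it by 2^2 = 4.
Top: 4(-11.0072579866) − (-11.0310343553) = -32.9979975911
R = (-32.9979975911)/3 = -10.9993325304
Gap between inputs: 2.378e-02; correction applied: +0.0079254562.

-10.999333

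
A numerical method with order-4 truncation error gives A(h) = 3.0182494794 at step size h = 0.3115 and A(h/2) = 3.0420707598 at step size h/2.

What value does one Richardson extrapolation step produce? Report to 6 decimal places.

With r = 4 the leading error scales as h^4, so the weight is 2^4 = 16.
Numerator 16×A(h/2) − A(h) = 16×3.0420707598 − 3.0182494794 = 45.6548826774
Extrapolated: 45.6548826774 / 15 = 3.0436588452
Shift from A(h/2): +0.0015880854.

3.043659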